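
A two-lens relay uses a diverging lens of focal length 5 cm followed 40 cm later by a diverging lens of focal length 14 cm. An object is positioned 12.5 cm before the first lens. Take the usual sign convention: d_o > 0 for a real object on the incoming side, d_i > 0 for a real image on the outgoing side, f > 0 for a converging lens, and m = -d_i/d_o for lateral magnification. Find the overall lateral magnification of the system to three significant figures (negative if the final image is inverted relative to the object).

Applying the thin-lens equation to the first lens, 1/(-5) = 1/12.5 + 1/d_i1, which gives d_i1 = -3.571 cm.
Its lateral magnification is m_1 = -d_i1/d_o1 = -(-3.571)/12.5 = 0.2857.
The intermediate image is virtual, 3.571 cm to the left of lens 1, so d_o2 = L - d_i1 = 40 - (-3.571) = 43.571 cm.
Applying the thin-lens equation again with f_2 = -14 cm and d_o2 = 43.571 cm gives d_i2 = -10.596 cm.
m_2 = -(-10.596)/(43.571) = 0.2432.
The system's lateral magnification is m_1 m_2 = (0.2857)(0.2432) = 0.0695.

0.0695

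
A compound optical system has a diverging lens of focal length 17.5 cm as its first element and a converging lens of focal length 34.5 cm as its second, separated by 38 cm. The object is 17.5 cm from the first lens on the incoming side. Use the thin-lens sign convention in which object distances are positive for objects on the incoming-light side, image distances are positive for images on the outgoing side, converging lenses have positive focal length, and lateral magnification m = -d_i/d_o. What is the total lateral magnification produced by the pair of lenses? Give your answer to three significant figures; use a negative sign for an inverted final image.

First lens: d_i1 = 1/(1/(-17.5) - 1/17.5) = -8.750 cm.
m_1 = -(-8.750)/17.5 = 0.5000.
With d_i1 < 0 the first image is virtual and lies on the object side; the object distance for lens 2 is d_o2 = 38 - (-8.750) = 46.750 cm.
Second lens: d_i2 = 1/(1/34.5 - 1/(46.750)) = 131.663 cm.
m_2 = -(131.663)/(46.750) = -2.8163.
Total m = m_1 x m_2 = (0.5000)(-2.8163) = -1.4082.

-1.41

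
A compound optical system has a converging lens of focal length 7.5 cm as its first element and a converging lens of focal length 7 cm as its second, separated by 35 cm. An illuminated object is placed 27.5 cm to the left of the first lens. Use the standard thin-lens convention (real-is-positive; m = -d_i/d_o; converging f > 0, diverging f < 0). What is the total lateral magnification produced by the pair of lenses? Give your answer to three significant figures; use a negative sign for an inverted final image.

0.148

First lens: d_i1 = 1/(1/7.5 - 1/27.5) = 10.312 cm.
m_1 = -(10.312)/27.5 = -0.3750.
The intermediate image is 10.312 cm to the right of lens 1, so d_o2 = L - d_i1 = 35 - 10.312 = 24.688 cm.
Second lens: d_i2 = 1/(1/7 - 1/(24.688)) = 9.770 cm.
m_2 = -(9.770)/(24.688) = -0.3958.
Overall magnification: m = m_1 m_2 = 0.1484.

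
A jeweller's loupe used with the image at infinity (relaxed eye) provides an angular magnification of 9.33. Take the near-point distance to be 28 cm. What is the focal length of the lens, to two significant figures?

For the image at infinity, M = D/f.
f = D/M = 28/9.33 = 3.001 cm.

3.0 cm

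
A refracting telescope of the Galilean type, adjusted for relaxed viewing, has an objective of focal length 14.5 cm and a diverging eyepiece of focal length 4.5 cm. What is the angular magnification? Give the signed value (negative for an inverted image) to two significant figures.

M = -f_obj/f_eye = -14.5/(-4.5) = 3.222.

3.2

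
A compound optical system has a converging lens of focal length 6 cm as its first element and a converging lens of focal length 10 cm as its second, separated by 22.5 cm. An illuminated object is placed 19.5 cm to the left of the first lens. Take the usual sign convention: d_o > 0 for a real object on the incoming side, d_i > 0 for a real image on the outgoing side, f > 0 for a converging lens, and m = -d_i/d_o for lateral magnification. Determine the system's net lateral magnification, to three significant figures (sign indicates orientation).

Applying the thin-lens equation to the first lens, 1/6 = 1/19.5 + 1/d_i1, which gives d_i1 = 8.667 cm.
Its lateral magnification is m_1 = -d_i1/d_o1 = -(8.667)/19.5 = -0.4444.
That image sits 13.833 cm in front of the second lens, so d_o2 = 13.833 cm.
Applying the thin-lens equation again with f_2 = 10 cm and d_o2 = 13.833 cm gives d_i2 = 36.087 cm.
m_2 = -(36.087)/(13.833) = -2.6087.
Total m = m_1 x m_2 = (-0.4444)(-2.6087) = 1.1594.

1.16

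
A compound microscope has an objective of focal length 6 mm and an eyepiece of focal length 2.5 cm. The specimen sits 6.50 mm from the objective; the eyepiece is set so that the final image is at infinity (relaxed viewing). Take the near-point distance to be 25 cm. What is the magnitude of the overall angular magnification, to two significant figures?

120

Convert to cm: f_obj = 6 mm = 0.6 cm; d_o = 6.50 mm = 0.65 cm.
Objective: 1/d_i = 1/f_obj - 1/d_o = 1/0.6 - 1/0.65 = 0.12821 cm^-1, so d_i = 7.800 cm.
m_obj = -d_i/d_o = -7.800/0.65 = -12.000.
Eyepiece angular magnification (image at infinity): M_eye = D/f_e = 25/2.5 = 10.000.
Overall M = m_obj x M_eye = (-12.000)(10.000) = -120.00.
|M| = 120.00.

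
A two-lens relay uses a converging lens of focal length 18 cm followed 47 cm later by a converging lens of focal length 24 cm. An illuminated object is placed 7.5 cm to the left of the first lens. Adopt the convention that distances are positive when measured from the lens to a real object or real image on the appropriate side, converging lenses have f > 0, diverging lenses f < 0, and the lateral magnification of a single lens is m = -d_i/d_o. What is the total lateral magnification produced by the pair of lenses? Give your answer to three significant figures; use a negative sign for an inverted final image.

Lens 1: 1/d_i1 = 1/f_1 - 1/d_o1 = 1/18 - 1/7.5 = -0.07778 cm^-1, so d_i1 = -12.857 cm.
m_1 = -(-12.857)/7.5 = 1.7143.
The intermediate image is virtual, 12.857 cm to the left of lens 1, so d_o2 = L - d_i1 = 47 - (-12.857) = 59.857 cm.
Lens 2: 1/d_i2 = 1/f_2 - 1/d_o2 = 1/24 - 1/(59.857) = 0.02496 cm^-1, so d_i2 = 40.064 cm.
m_2 = -(40.064)/(59.857) = -0.6693.
Total m = m_1 x m_2 = (1.7143)(-0.6693) = -1.1474.

-1.15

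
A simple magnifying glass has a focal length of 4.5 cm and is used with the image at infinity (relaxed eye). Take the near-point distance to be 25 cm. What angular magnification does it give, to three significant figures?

5.56

M = D/f = 25/4.5 = 5.556.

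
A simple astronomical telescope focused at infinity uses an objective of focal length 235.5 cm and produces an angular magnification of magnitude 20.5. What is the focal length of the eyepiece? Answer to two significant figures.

11 cm

|M| = f_obj/f_eye, so f_eye = f_obj/|M| = 235.5/20.5 = 11.488 cm.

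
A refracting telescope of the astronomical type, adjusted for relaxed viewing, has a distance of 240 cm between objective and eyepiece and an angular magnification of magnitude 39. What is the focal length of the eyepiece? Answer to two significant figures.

In normal adjustment the tube length equals f_obj + f_eye and |M| = f_obj/f_eye.
So f_obj = 39 f_eye and 39 f_eye + f_eye = 240 cm, giving f_eye = 240/40 = 6.000 cm and f_obj = 234.000 cm.

6.0 cm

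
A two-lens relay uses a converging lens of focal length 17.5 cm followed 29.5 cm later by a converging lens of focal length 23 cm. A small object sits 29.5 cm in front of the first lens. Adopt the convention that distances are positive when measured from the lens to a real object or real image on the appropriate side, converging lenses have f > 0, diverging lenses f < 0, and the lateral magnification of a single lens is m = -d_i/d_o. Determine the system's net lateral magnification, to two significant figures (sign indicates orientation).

-0.92

Applying the thin-lens equation to the first lens, 1/17.5 = 1/29.5 + 1/d_i1, which gives d_i1 = 43.021 cm.
Its lateral magnification is m_1 = -d_i1/d_o1 = -(43.021)/29.5 = -1.4583.
This image would form 43.021 cm past lens 1, i.e. 13.521 cm beyond lens 2, so it is a virtual object for lens 2: d_o2 = 29.5 - 43.021 = -13.521 cm.
Applying the thin-lens equation again with f_2 = 23 cm and d_o2 = -13.521 cm gives d_i2 = 8.515 cm.
m_2 = -(8.515)/(-13.521) = 0.6298.
The system's lateral magnification is m_1 m_2 = (-1.4583)(0.6298) = -0.9184.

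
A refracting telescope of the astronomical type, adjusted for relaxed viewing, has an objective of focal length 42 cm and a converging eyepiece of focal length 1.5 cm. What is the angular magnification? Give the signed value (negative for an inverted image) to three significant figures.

M = -f_obj/f_eye = -42/(1.5) = -28.000.

-28.0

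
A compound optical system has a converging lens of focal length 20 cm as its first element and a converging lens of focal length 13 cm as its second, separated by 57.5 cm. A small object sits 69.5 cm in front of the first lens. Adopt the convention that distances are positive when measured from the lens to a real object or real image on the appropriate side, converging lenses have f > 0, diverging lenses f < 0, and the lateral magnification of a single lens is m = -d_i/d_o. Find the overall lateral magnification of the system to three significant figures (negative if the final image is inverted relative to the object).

Applying the thin-lens equation to the first lens, 1/20 = 1/69.5 + 1/d_i1, which gives d_i1 = 28.081 cm.
Its lateral magnification is m_1 = -d_i1/d_o1 = -(28.081)/69.5 = -0.4040.
That image sits 29.419 cm in front of the second lens, so d_o2 = 29.419 cm.
Applying the thin-lens equation again with f_2 = 13 cm and d_o2 = 29.419 cm gives d_i2 = 23.293 cm.
m_2 = -(23.293)/(29.419) = -0.7918.
Total m = m_1 x m_2 = (-0.4040)(-0.7918) = 0.3199.

0.320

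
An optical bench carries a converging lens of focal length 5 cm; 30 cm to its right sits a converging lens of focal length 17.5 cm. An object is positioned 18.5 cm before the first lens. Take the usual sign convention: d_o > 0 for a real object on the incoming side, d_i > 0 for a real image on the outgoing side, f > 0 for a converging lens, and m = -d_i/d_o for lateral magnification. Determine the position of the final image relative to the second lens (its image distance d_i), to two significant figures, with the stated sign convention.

First lens: d_i1 = 1/(1/5 - 1/18.5) = 6.852 cm.
Object distance for lens 2: d_o2 = 30 - 6.852 = 23.148 cm.
Second lens: d_i2 = 1/(1/17.5 - 1/(23.148)) = 71.721 cm.

72 cm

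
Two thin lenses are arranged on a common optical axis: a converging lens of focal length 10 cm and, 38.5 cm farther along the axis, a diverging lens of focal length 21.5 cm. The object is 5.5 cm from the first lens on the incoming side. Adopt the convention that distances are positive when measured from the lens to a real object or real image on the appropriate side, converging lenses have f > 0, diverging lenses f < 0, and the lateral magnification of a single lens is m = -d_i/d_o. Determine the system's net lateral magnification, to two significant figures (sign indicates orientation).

Applying the thin-lens equation to the first lens, 1/10 = 1/5.5 + 1/d_i1, which gives d_i1 = -12.222 cm.
Its lateral magnification is m_1 = -d_i1/d_o1 = -(-12.222)/5.5 = 2.2222.
With d_i1 < 0 the first image is virtual and lies on the object side; the object distance for lens 2 is d_o2 = 38.5 - (-12.222) = 50.722 cm.
Applying the thin-lens equation again with f_2 = -21.5 cm and d_o2 = 50.722 cm gives d_i2 = -15.100 cm.
m_2 = -(-15.100)/(50.722) = 0.2977.
The system's lateral magnification is m_1 m_2 = (2.2222)(0.2977) = 0.6615.

0.66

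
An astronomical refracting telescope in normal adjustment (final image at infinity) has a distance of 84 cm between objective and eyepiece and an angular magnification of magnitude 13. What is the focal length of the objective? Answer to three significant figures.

78.0 cm

In normal adjustment the tube length equals f_obj + f_eye and |M| = f_obj/f_eye.
So f_obj = 13 f_eye and 13 f_eye + f_eye = 84 cm, giving f_eye = 84/14 = 6.000 cm and f_obj = 78.000 cm.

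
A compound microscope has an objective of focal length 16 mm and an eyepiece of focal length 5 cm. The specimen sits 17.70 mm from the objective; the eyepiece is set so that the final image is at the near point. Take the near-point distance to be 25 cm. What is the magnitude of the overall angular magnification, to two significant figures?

Convert to cm: f_obj = 16 mm = 1.6 cm; d_o = 17.70 mm = 1.77 cm.
Objective: 1/d_i = 1/f_obj - 1/d_o = 1/1.6 - 1/1.77 = 0.06003 cm^-1, so d_i = 16.659 cm.
m_obj = -d_i/d_o = -16.659/1.77 = -9.412.
Eyepiece angular magnification (image at near point): M_eye = 1 + D/f_e = 1 + 25/5 = 6.000.
Overall M = m_obj x M_eye = (-9.412)(6.000) = -56.47.
|M| = 56.47.

56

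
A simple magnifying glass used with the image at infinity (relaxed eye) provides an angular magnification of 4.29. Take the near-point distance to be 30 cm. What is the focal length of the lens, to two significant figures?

For the image at infinity, M = D/f.
f = D/M = 30/4.29 = 6.993 cm.

7.0 cm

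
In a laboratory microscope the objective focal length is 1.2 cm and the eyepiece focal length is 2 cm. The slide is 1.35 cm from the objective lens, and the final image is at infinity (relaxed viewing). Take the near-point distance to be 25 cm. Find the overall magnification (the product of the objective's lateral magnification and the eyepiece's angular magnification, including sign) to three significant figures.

-100

Objective: 1/d_i = 1/f_obj - 1/d_o = 1/1.2 - 1/1.35 = 0.09259 cm^-1, so d_i = 10.800 cm.
m_obj = -d_i/d_o = -10.800/1.35 = -8.000.
Eyepiece angular magnification (image at infinity): M_eye = D/f_e = 25/2 = 12.500.
Overall M = m_obj x M_eye = (-8.000)(12.500) = -100.00.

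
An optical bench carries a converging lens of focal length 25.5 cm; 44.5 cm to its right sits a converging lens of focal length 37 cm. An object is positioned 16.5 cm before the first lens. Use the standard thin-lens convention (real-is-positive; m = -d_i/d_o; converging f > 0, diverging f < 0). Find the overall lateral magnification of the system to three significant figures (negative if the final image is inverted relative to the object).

-1.93

First lens: d_i1 = 1/(1/25.5 - 1/16.5) = -46.750 cm.
m_1 = -(-46.750)/16.5 = 2.8333.
With d_i1 < 0 the first image is virtual and lies on the object side; the object distance for lens 2 is d_o2 = 44.5 - (-46.750) = 91.250 cm.
Second lens: d_i2 = 1/(1/37 - 1/(91.250)) = 62.235 cm.
m_2 = -(62.235)/(91.250) = -0.6820.
The system's lateral magnification is m_1 m_2 = (2.8333)(-0.6820) = -1.9324.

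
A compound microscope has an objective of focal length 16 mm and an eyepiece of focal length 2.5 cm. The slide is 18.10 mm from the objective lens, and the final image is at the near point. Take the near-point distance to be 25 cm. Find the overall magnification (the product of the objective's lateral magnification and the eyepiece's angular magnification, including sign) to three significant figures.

Convert to cm: f_obj = 16 mm = 1.6 cm; d_o = 18.10 mm = 1.81 cm.
Objective: 1/d_i = 1/f_obj - 1/d_o = 1/1.6 - 1/1.81 = 0.07251 cm^-1, so d_i = 13.790 cm.
m_obj = -d_i/d_o = -13.790/1.81 = -7.619.
Eyepiece angular magnification (image at near point): M_eye = 1 + D/f_e = 1 + 25/2.5 = 11.000.
Overall M = m_obj x M_eye = (-7.619)(11.000) = -83.81.

-83.8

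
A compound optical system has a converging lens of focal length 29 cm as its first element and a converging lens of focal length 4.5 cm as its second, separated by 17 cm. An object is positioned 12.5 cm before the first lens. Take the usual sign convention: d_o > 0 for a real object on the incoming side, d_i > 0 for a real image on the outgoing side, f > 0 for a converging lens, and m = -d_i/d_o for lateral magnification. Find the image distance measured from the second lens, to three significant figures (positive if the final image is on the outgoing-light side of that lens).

5.09 cm

Lens 1: 1/d_i1 = 1/f_1 - 1/d_o1 = 1/29 - 1/12.5 = -0.04552 cm^-1, so d_i1 = -21.970 cm.
The intermediate image is virtual, 21.970 cm to the left of lens 1, so d_o2 = L - d_i1 = 17 - (-21.970) = 38.970 cm.
Lens 2: 1/d_i2 = 1/f_2 - 1/d_o2 = 1/4.5 - 1/(38.970) = 0.19656 cm^-1, so d_i2 = 5.087 cm.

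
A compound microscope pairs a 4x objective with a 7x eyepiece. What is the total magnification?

The overall magnification of a compound microscope is the product of the objective and eyepiece magnifications:
M = M_obj x M_eye = 4 x 7 = 28.

28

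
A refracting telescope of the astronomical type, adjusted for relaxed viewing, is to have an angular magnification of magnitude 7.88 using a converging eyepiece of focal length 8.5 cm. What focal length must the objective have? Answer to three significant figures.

|M| = f_obj/|f_eye|, so f_obj = |M| x |f_eye| = 7.88 x 8.5 = 66.980 cm.

67.0 cm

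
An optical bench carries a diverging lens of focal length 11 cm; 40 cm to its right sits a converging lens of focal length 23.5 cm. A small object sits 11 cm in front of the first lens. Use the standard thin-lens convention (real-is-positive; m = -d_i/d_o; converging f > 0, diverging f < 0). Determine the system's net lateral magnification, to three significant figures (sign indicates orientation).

-0.534

Applying the thin-lens equation to the first lens, 1/(-11) = 1/11 + 1/d_i1, which gives d_i1 = -5.500 cm.
Its lateral magnification is m_1 = -d_i1/d_o1 = -(-5.500)/11 = 0.5000.
With d_i1 < 0 the first image is virtual and lies on the object side; the object distance for lens 2 is d_o2 = 40 - (-5.500) = 45.500 cm.
Applying the thin-lens equation again with f_2 = 23.5 cm and d_o2 = 45.500 cm gives d_i2 = 48.602 cm.
m_2 = -(48.602)/(45.500) = -1.0682.
The system's lateral magnification is m_1 m_2 = (0.5000)(-1.0682) = -0.5341.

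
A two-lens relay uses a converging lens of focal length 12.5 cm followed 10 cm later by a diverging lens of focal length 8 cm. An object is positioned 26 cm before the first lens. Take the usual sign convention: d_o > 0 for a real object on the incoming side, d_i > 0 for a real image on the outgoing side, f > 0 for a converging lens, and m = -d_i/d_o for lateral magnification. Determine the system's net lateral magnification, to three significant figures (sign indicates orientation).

Applying the thin-lens equation to the first lens, 1/12.5 = 1/26 + 1/d_i1, which gives d_i1 = 24.074 cm.
Its lateral magnification is m_1 = -d_i1/d_o1 = -(24.074)/26 = -0.9259.
Since 24.074 cm > 10 cm, the first image lies past the second lens and serves as a virtual object: d_o2 = L - d_i1 = -14.074 cm.
Applying the thin-lens equation again with f_2 = -8 cm and d_o2 = -14.074 cm gives d_i2 = -18.537 cm.
m_2 = -(-18.537)/(-14.074) = -1.3171.
The system's lateral magnification is m_1 m_2 = (-0.9259)(-1.3171) = 1.2195.

1.22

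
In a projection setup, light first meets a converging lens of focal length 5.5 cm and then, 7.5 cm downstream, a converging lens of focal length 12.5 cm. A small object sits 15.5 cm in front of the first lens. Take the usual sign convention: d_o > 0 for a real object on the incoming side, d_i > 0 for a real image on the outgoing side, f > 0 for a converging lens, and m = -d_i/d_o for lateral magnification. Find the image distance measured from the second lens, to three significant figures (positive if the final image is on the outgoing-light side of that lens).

Lens 1: 1/d_i1 = 1/f_1 - 1/d_o1 = 1/5.5 - 1/15.5 = 0.11730 cm^-1, so d_i1 = 8.525 cm.
This image would form 8.525 cm past lens 1, i.e. 1.025 cm beyond lens 2, so it is a virtual object for lens 2: d_o2 = 7.5 - 8.525 = -1.025 cm.
Lens 2: 1/d_i2 = 1/f_2 - 1/d_o2 = 1/12.5 - 1/(-1.025) = 1.05561 cm^-1, so d_i2 = 0.947 cm.

0.947 cm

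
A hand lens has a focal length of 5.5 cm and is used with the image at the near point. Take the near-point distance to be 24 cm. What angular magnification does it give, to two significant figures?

5.4

M = 1 + D/f = 1 + 24/5.5 = 5.364.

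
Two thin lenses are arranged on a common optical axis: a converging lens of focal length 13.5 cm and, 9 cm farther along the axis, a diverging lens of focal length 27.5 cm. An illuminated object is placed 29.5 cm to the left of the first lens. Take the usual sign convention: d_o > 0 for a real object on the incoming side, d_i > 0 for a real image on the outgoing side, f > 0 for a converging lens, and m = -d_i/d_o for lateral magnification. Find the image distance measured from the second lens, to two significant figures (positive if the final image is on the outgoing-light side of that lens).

Applying the thin-lens equation to the first lens, 1/13.5 = 1/29.5 + 1/d_i1, which gives d_i1 = 24.891 cm.
This image would form 24.891 cm past lens 1, i.e. 15.891 cm beyond lens 2, so it is a virtual object for lens 2: d_o2 = 9 - 24.891 = -15.891 cm.
Applying the thin-lens equation again with f_2 = -27.5 cm and d_o2 = -15.891 cm gives d_i2 = 37.641 cm.

38 cm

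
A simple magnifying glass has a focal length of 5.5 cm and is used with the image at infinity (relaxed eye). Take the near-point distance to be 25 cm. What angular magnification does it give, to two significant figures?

M = D/f = 25/5.5 = 4.545.

4.5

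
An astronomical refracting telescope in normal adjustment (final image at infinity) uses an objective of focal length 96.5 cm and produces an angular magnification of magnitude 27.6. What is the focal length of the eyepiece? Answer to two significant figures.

3.5 cm

|M| = f_obj/f_eye, so f_eye = f_obj/|M| = 96.5/27.6 = 3.496 cm.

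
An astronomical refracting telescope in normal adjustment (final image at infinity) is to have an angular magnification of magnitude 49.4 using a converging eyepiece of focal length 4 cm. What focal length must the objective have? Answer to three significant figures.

|M| = f_obj/|f_eye|, so f_obj = |M| x |f_eye| = 49.4 x 4 = 197.600 cm.

198 cm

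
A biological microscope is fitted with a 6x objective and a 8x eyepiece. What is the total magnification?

48

The overall magnification of a compound microscope is the product of the objective and eyepiece magnifications:
M = M_obj x M_eye = 6 x 8 = 48.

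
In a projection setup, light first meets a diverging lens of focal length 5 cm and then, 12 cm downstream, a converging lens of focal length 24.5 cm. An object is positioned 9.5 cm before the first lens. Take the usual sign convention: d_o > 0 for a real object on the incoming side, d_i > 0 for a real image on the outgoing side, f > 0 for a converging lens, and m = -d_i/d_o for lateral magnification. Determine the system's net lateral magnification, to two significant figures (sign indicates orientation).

0.92

First lens: d_i1 = 1/(1/(-5) - 1/9.5) = -3.276 cm.
m_1 = -(-3.276)/9.5 = 0.3448.
With d_i1 < 0 the first image is virtual and lies on the object side; the object distance for lens 2 is d_o2 = 12 - (-3.276) = 15.276 cm.
Second lens: d_i2 = 1/(1/24.5 - 1/(15.276)) = -40.574 cm.
m_2 = -(-40.574)/(15.276) = 2.6561.
The system's lateral magnification is m_1 m_2 = (0.3448)(2.6561) = 0.9159.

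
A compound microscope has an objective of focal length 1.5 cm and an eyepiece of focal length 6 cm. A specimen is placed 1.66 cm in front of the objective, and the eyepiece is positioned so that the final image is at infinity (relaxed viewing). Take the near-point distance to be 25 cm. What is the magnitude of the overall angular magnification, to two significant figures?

Objective: 1/d_i = 1/f_obj - 1/d_o = 1/1.5 - 1/1.66 = 0.06426 cm^-1, so d_i = 15.563 cm.
m_obj = -d_i/d_o = -15.563/1.66 = -9.375.
Eyepiece angular magnification (image at infinity): M_eye = D/f_e = 25/6 = 4.167.
Overall M = m_obj x M_eye = (-9.375)(4.167) = -39.06.
|M| = 39.06.

39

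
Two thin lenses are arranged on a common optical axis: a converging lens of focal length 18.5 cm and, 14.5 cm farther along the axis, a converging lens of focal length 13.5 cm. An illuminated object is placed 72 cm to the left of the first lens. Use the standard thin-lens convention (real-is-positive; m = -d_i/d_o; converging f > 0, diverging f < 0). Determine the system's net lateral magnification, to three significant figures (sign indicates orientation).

Applying the thin-lens equation to the first lens, 1/18.5 = 1/72 + 1/d_i1, which gives d_i1 = 24.897 cm.
Its lateral magnification is m_1 = -d_i1/d_o1 = -(24.897)/72 = -0.3458.
This image would form 24.897 cm past lens 1, i.e. 10.397 cm beyond lens 2, so it is a virtual object for lens 2: d_o2 = 14.5 - 24.897 = -10.397 cm.
Applying the thin-lens equation again with f_2 = 13.5 cm and d_o2 = -10.397 cm gives d_i2 = 5.874 cm.
m_2 = -(5.874)/(-10.397) = 0.5649.
Overall magnification: m = m_1 m_2 = -0.1953.

-0.195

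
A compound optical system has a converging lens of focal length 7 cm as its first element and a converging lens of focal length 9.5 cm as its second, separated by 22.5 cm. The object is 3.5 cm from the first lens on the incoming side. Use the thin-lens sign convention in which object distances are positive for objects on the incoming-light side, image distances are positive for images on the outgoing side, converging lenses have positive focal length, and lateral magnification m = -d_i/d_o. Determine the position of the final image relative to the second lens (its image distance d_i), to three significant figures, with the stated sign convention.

First lens: d_i1 = 1/(1/7 - 1/3.5) = -7.000 cm.
The intermediate image is virtual, 7.000 cm to the left of lens 1, so d_o2 = L - d_i1 = 22.5 - (-7.000) = 29.500 cm.
Second lens: d_i2 = 1/(1/9.5 - 1/(29.500)) = 14.012 cm.

14.0 cm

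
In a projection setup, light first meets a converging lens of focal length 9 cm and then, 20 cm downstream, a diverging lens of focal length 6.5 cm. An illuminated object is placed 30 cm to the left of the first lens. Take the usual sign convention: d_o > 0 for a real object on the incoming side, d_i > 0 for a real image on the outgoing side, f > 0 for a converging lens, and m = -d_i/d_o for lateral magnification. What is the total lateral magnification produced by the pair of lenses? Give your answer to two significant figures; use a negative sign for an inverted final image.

-0.20

Applying the thin-lens equation to the first lens, 1/9 = 1/30 + 1/d_i1, which gives d_i1 = 12.857 cm.
Its lateral magnification is m_1 = -d_i1/d_o1 = -(12.857)/30 = -0.4286.
That image sits 7.143 cm in front of the second lens, so d_o2 = 7.143 cm.
Applying the thin-lens equation again with f_2 = -6.5 cm and d_o2 = 7.143 cm gives d_i2 = -3.403 cm.
m_2 = -(-3.403)/(7.143) = 0.4764.
Total m = m_1 x m_2 = (-0.4286)(0.4764) = -0.2042.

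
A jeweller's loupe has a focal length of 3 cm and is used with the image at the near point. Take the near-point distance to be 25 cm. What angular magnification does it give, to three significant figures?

9.33

M = 1 + D/f = 1 + 25/3 = 9.333.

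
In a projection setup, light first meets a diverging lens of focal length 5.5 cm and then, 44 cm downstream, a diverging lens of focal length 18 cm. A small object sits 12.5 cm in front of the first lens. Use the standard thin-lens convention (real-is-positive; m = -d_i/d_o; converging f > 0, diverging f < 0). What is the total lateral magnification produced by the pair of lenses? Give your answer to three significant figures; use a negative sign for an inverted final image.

0.0836

Lens 1: 1/d_i1 = 1/f_1 - 1/d_o1 = 1/(-5.5) - 1/12.5 = -0.26182 cm^-1, so d_i1 = -3.819 cm.
m_1 = -(-3.819)/12.5 = 0.3056.
The intermediate image is virtual, 3.819 cm to the left of lens 1, so d_o2 = L - d_i1 = 44 - (-3.819) = 47.819 cm.
Lens 2: 1/d_i2 = 1/f_2 - 1/d_o2 = 1/(-18) - 1/(47.819) = -0.07647 cm^-1, so d_i2 = -13.077 cm.
m_2 = -(-13.077)/(47.819) = 0.2735.
Overall magnification: m = m_1 m_2 = 0.0836.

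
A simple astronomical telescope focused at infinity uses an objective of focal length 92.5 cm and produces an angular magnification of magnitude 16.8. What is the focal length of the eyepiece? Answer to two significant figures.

|M| = f_obj/f_eye, so f_eye = f_obj/|M| = 92.5/16.8 = 5.506 cm.

5.5 cm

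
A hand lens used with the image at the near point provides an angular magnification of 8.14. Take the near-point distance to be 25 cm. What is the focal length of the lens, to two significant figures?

3.5 cm

For the image at the near point, M = 1 + D/f.
f = D/(M - 1) = 25/(8.14 - 1) = 3.501 cm.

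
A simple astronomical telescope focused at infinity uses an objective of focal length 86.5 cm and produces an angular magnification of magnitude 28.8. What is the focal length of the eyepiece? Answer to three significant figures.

3.00 cm

|M| = f_obj/f_eye, so f_eye = f_obj/|M| = 86.5/28.8 = 3.003 cm.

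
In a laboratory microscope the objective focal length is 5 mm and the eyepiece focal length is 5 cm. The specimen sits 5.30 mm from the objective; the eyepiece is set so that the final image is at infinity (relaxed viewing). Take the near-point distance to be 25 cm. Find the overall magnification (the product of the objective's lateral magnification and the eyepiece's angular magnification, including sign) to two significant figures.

Convert to cm: f_obj = 5 mm = 0.5 cm; d_o = 5.30 mm = 0.53 cm.
Objective: 1/d_i = 1/f_obj - 1/d_o = 1/0.5 - 1/0.53 = 0.11321 cm^-1, so d_i = 8.833 cm.
m_obj = -d_i/d_o = -8.833/0.53 = -16.667.
Eyepiece angular magnification (image at infinity): M_eye = D/f_e = 25/5 = 5.000.
Overall M = m_obj x M_eye = (-16.667)(5.000) = -83.33.

-83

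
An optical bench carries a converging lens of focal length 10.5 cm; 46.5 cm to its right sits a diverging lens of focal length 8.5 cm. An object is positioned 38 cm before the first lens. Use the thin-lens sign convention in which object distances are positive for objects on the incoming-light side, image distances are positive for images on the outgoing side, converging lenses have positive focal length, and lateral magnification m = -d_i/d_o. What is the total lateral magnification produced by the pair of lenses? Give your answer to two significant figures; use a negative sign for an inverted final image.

First lens: d_i1 = 1/(1/10.5 - 1/38) = 14.509 cm.
m_1 = -(14.509)/38 = -0.3818.
The intermediate image is 14.509 cm to the right of lens 1, so d_o2 = L - d_i1 = 46.5 - 14.509 = 31.991 cm.
Second lens: d_i2 = 1/(1/(-8.5) - 1/(31.991)) = -6.716 cm.
m_2 = -(-6.716)/(31.991) = 0.2099.
Total m = m_1 x m_2 = (-0.3818)(0.2099) = -0.0802.

-0.080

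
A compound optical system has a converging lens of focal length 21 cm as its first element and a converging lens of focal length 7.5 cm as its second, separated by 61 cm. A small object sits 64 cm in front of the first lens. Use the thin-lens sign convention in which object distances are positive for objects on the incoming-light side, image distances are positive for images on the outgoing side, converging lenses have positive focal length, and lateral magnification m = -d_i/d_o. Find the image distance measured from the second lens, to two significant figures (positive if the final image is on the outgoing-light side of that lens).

Applying the thin-lens equation to the first lens, 1/21 = 1/64 + 1/d_i1, which gives d_i1 = 31.256 cm.
That image sits 29.744 cm in front of the second lens, so d_o2 = 29.744 cm.
Applying the thin-lens equation again with f_2 = 7.5 cm and d_o2 = 29.744 cm gives d_i2 = 10.029 cm.

10 cm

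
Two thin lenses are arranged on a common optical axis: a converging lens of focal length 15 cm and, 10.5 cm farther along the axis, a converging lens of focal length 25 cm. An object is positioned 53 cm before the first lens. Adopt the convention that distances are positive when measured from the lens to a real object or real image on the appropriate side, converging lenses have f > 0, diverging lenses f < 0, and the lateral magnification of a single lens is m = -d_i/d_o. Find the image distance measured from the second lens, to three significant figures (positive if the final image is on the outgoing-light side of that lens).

First lens: d_i1 = 1/(1/15 - 1/53) = 20.921 cm.
Since 20.921 cm > 10.5 cm, the first image lies past the second lens and serves as a virtual object: d_o2 = L - d_i1 = -10.421 cm.
Second lens: d_i2 = 1/(1/25 - 1/(-10.421)) = 7.355 cm.

7.36 cm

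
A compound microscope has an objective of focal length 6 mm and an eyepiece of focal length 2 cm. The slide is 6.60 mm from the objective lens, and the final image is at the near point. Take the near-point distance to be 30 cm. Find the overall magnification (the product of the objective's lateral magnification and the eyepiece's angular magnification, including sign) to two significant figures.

-160

Convert to cm: f_obj = 6 mm = 0.6 cm; d_o = 6.60 mm = 0.66 cm.
Objective: 1/d_i = 1/f_obj - 1/d_o = 1/0.6 - 1/0.66 = 0.15152 cm^-1, so d_i = 6.600 cm.
m_obj = -d_i/d_o = -6.600/0.66 = -10.000.
Eyepiece angular magnification (image at near point): M_eye = 1 + D/f_e = 1 + 30/2 = 16.000.
Overall M = m_obj x M_eye = (-10.000)(16.000) = -160.00.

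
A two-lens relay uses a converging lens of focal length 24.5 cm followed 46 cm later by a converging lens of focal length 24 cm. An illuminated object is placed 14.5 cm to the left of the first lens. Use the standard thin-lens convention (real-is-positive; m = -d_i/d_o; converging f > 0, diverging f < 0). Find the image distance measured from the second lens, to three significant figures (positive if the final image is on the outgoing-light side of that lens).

Lens 1: 1/d_i1 = 1/f_1 - 1/d_o1 = 1/24.5 - 1/14.5 = -0.02815 cm^-1, so d_i1 = -35.525 cm.
With d_i1 < 0 the first image is virtual and lies on the object side; the object distance for lens 2 is d_o2 = 46 - (-35.525) = 81.525 cm.
Lens 2: 1/d_i2 = 1/f_2 - 1/d_o2 = 1/24 - 1/(81.525) = 0.02940 cm^-1, so d_i2 = 34.013 cm.

34.0 cm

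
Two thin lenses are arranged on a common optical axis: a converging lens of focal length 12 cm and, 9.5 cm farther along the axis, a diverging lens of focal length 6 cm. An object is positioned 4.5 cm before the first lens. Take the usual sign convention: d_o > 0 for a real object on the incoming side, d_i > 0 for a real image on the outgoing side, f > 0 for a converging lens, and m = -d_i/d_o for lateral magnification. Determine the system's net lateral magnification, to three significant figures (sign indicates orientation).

0.423

Lens 1: 1/d_i1 = 1/f_1 - 1/d_o1 = 1/12 - 1/4.5 = -0.13889 cm^-1, so d_i1 = -7.200 cm.
m_1 = -(-7.200)/4.5 = 1.6000.
The intermediate image is virtual, 7.200 cm to the left of lens 1, so d_o2 = L - d_i1 = 9.5 - (-7.200) = 16.700 cm.
Lens 2: 1/d_i2 = 1/f_2 - 1/d_o2 = 1/(-6) - 1/(16.700) = -0.22655 cm^-1, so d_i2 = -4.414 cm.
m_2 = -(-4.414)/(16.700) = 0.2643.
The system's lateral magnification is m_1 m_2 = (1.6000)(0.2643) = 0.4229.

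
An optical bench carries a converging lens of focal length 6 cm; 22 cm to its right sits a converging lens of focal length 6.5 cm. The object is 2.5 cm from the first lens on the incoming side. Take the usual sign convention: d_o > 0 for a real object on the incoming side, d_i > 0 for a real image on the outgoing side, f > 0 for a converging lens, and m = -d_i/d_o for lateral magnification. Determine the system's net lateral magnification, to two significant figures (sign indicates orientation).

Applying the thin-lens equation to the first lens, 1/6 = 1/2.5 + 1/d_i1, which gives d_i1 = -4.286 cm.
Its lateral magnification is m_1 = -d_i1/d_o1 = -(-4.286)/2.5 = 1.7143.
With d_i1 < 0 the first image is virtual and lies on the object side; the object distance for lens 2 is d_o2 = 22 - (-4.286) = 26.286 cm.
Applying the thin-lens equation again with f_2 = 6.5 cm and d_o2 = 26.286 cm gives d_i2 = 8.635 cm.
m_2 = -(8.635)/(26.286) = -0.3285.
Overall magnification: m = m_1 m_2 = -0.5632.

-0.56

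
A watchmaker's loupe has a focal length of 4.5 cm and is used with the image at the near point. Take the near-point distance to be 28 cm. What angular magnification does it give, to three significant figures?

7.22

M = 1 + D/f = 1 + 28/4.5 = 7.222.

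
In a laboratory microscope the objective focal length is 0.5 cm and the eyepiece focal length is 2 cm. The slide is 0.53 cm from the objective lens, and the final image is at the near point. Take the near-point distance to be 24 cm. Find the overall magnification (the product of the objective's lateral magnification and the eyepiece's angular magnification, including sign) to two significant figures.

-220

Objective: 1/d_i = 1/f_obj - 1/d_o = 1/0.5 - 1/0.53 = 0.11321 cm^-1, so d_i = 8.833 cm.
m_obj = -d_i/d_o = -8.833/0.53 = -16.667.
Eyepiece angular magnification (image at near point): M_eye = 1 + D/f_e = 1 + 24/2 = 13.000.
Overall M = m_obj x M_eye = (-16.667)(13.000) = -216.67.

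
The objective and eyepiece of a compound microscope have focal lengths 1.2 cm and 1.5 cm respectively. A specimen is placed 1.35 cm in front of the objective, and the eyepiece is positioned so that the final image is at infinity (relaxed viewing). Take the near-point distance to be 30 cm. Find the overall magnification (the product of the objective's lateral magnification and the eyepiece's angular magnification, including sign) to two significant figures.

-160

Objective: 1/d_i = 1/f_obj - 1/d_o = 1/1.2 - 1/1.35 = 0.09259 cm^-1, so d_i = 10.800 cm.
m_obj = -d_i/d_o = -10.800/1.35 = -8.000.
Eyepiece angular magnification (image at infinity): M_eye = D/f_e = 30/1.5 = 20.000.
Overall M = m_obj x M_eye = (-8.000)(20.000) = -160.00.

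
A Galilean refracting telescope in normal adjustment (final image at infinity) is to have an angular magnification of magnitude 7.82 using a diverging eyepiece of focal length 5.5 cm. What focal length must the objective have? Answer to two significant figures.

43 cm

|M| = f_obj/|f_eye|, so f_obj = |M| x |f_eye| = 7.82 x 5.5 = 43.010 cm.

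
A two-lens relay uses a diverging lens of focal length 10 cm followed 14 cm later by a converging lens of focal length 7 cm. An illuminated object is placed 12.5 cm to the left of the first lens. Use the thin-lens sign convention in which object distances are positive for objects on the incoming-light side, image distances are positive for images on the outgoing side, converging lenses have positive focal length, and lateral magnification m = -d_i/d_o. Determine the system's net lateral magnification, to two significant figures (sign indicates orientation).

-0.25

Lens 1: 1/d_i1 = 1/f_1 - 1/d_o1 = 1/(-10) - 1/12.5 = -0.18000 cm^-1, so d_i1 = -5.556 cm.
m_1 = -(-5.556)/12.5 = 0.4444.
The intermediate image is virtual, 5.556 cm to the left of lens 1, so d_o2 = L - d_i1 = 14 - (-5.556) = 19.556 cm.
Lens 2: 1/d_i2 = 1/f_2 - 1/d_o2 = 1/7 - 1/(19.556) = 0.09172 cm^-1, so d_i2 = 10.903 cm.
m_2 = -(10.903)/(19.556) = -0.5575.
The system's lateral magnification is m_1 m_2 = (0.4444)(-0.5575) = -0.2478.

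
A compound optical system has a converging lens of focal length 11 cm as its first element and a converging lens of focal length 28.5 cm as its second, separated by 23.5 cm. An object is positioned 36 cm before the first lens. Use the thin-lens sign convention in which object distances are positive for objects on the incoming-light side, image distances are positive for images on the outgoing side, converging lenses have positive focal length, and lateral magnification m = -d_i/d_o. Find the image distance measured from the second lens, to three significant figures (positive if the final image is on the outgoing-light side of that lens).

Applying the thin-lens equation to the first lens, 1/11 = 1/36 + 1/d_i1, which gives d_i1 = 15.840 cm.
Object distance for lens 2: d_o2 = 23.5 - 15.840 = 7.660 cm.
Applying the thin-lens equation again with f_2 = 28.5 cm and d_o2 = 7.660 cm gives d_i2 = -10.476 cm.

-10.5 cm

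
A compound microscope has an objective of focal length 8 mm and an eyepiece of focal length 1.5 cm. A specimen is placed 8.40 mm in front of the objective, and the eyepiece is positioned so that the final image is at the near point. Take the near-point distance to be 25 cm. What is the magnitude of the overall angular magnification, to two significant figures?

350

Convert to cm: f_obj = 8 mm = 0.8 cm; d_o = 8.40 mm = 0.84 cm.
Objective: 1/d_i = 1/f_obj - 1/d_o = 1/0.8 - 1/0.84 = 0.05952 cm^-1, so d_i = 16.800 cm.
m_obj = -d_i/d_o = -16.800/0.84 = -20.000.
Eyepiece angular magnification (image at near point): M_eye = 1 + D/f_e = 1 + 25/1.5 = 17.667.
Overall M = m_obj x M_eye = (-20.000)(17.667) = -353.33.
|M| = 353.33.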